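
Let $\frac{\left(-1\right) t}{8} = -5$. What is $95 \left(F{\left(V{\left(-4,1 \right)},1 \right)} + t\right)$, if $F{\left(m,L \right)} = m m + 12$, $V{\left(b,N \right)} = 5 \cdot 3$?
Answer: $26315$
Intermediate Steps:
$t = 40$ ($t = \left(-8\right) \left(-5\right) = 40$)
$V{\left(b,N \right)} = 15$
$F{\left(m,L \right)} = 12 + m^{2}$ ($F{\left(m,L \right)} = m^{2} + 12 = 12 + m^{2}$)
$95 \left(F{\left(V{\left(-4,1 \right)},1 \right)} + t\right) = 95 \left(\left(12 + 15^{2}\right) + 40\right) = 95 \left(\left(12 + 225\right) + 40\right) = 95 \left(237 + 40\right) = 95 \cdot 277 = 26315$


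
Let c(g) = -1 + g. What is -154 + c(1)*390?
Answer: -154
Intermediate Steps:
-154 + c(1)*390 = -154 + (-1 + 1)*390 = -154 + 0*390 = -154 + 0 = -154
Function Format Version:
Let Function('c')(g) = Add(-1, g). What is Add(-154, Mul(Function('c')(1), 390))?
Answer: -154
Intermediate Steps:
Add(-154, Mul(Function('c')(1), 390)) = Add(-154, Mul(Add(-1, 1), 390)) = Add(-154, Mul(0, 390)) = Add(-154, 0) = -154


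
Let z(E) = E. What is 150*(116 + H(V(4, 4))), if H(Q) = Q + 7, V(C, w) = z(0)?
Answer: 18450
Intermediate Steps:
V(C, w) = 0
H(Q) = 7 + Q
150*(116 + H(V(4, 4))) = 150*(116 + (7 + 0)) = 150*(116 + 7) = 150*123 = 18450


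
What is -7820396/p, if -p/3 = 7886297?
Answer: 7820396/23658891 ≈ 0.33055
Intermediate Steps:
p = -23658891 (p = -3*7886297 = -23658891)
-7820396/p = -7820396/(-23658891) = -7820396*(-1/23658891) = 7820396/23658891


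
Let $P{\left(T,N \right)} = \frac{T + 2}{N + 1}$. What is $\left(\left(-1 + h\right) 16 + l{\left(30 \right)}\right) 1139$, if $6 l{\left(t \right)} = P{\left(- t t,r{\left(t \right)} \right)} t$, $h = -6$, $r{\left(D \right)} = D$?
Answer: $- \frac{9068718}{31} \approx -2.9254 \cdot 10^{5}$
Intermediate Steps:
$P{\left(T,N \right)} = \frac{2 + T}{1 + N}$
$l{\left(t \right)} = \frac{t \left(2 - t^{2}\right)}{6 \left(1 + t\right)}$ ($l{\left(t \right)} = \frac{\frac{2 + - t t}{1 + t} t}{6} = \frac{\frac{2 - t^{2}}{1 + t} t}{6} = \frac{t \frac{1}{1 + t} \left(2 - t^{2}\right)}{6} = \frac{t \left(2 - t^{2}\right)}{6 \left(1 + t\right)}$)
$\left(\left(-1 + h\right) 16 + l{\left(30 \right)}\right) 1139 = \left(\left(-1 - 6\right) 16 + \frac{1}{6} \cdot 30 \frac{1}{1 + 30} \left(2 - 30^{2}\right)\right) 1139 = \left(\left(-7\right) 16 + \frac{1}{6} \cdot 30 \cdot \frac{1}{31} \left(2 - 900\right)\right) 1139 = \left(-112 + \frac{1}{6} \cdot 30 \cdot \frac{1}{31} \left(2 - 900\right)\right) 1139 = \left(-112 + \frac{1}{6} \cdot 30 \cdot \frac{1}{31} \left(-898\right)\right) 1139 = \left(-112 - \frac{4490}{31}\right) 1139 = \left(- \frac{7962}{31}\right) 1139 = - \frac{9068718}{31}$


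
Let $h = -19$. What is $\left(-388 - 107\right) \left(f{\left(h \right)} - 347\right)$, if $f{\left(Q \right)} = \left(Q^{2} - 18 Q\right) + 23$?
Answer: $-187605$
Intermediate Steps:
$f{\left(Q \right)} = 23 + Q^{2} - 18 Q$
$\left(-388 - 107\right) \left(f{\left(h \right)} - 347\right) = \left(-388 - 107\right) \left(\left(23 + \left(-19\right)^{2} - -342\right) - 347\right) = - 495 \left(\left(23 + 361 + 342\right) - 347\right) = - 495 \left(726 - 347\right) = \left(-495\right) 379 = -187605$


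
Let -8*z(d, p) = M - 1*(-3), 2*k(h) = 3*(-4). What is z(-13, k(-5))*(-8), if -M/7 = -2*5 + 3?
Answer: 52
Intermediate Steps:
M = 49 (M = -7*(-2*5 + 3) = -7*(-10 + 3) = -7*(-7) = 49)
k(h) = -6 (k(h) = (3*(-4))/2 = (1/2)*(-12) = -6)
z(d, p) = -13/2 (z(d, p) = -(49 - 1*(-3))/8 = -(49 + 3)/8 = -1/8*52 = -13/2)
z(-13, k(-5))*(-8) = -13/2*(-8) = 52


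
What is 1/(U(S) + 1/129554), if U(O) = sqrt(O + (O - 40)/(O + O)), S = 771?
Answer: -99886134/9983374404788983 + 8392119458*sqrt(1834383246)/9983374404788983 ≈ 0.036003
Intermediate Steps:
U(O) = sqrt(O + (-40 + O)/(2*O)) (U(O) = sqrt(O + (-40 + O)/((2*O))) = sqrt(O + (-40 + O)*(1/(2*O))) = sqrt(O + (-40 + O)/(2*O)))
1/(U(S) + 1/129554) = 1/(sqrt(2 - 80/771 + 4*771)/2 + 1/129554) = 1/(sqrt(2 - 80*1/771 + 3084)/2 + 1/129554) = 1/(sqrt(2 - 80/771 + 3084)/2 + 1/129554) = 1/(sqrt(2379226/771)/2 + 1/129554) = 1/((sqrt(1834383246)/771)/2 + 1/129554) = 1/(sqrt(1834383246)/1542 + 1/129554) = 1/(1/129554 + sqrt(1834383246)/1542)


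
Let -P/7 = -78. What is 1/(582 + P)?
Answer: 1/1128 ≈ 0.00088653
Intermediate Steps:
P = 546 (P = -7*(-78) = 546)
1/(582 + P) = 1/(582 + 546) = 1/1128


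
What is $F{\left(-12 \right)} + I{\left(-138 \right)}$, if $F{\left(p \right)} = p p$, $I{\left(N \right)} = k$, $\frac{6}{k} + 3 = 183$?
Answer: $\frac{4321}{30} \approx 144.03$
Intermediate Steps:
$k = \frac{1}{30}$ ($k = \frac{6}{-3 + 183} = \frac{6}{180} = 6 \cdot \frac{1}{180} = \frac{1}{30} \approx 0.033333$)
$I{\left(N \right)} = \frac{1}{30}$
$F{\left(p \right)} = p^{2}$
$F{\left(-12 \right)} + I{\left(-138 \right)} = \left(-12\right)^{2} + \frac{1}{30} = 144 + \frac{1}{30} = \frac{4321}{30}$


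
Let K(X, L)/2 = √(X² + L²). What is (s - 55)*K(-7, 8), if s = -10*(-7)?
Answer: 30*√113 ≈ 318.90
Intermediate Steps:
K(X, L) = 2*√(L² + X²) (K(X, L) = 2*√(X² + L²) = 2*√(L² + X²))
s = 70
(s - 55)*K(-7, 8) = (70 - 55)*(2*√(8² + (-7)²)) = 15*(2*√(64 + 49)) = 15*(2*√113) = 30*√113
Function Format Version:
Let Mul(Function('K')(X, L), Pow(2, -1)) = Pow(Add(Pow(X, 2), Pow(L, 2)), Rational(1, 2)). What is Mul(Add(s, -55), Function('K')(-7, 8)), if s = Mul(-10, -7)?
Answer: Mul(30, Pow(113, Rational(1, 2))) ≈ 318.90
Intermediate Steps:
Function('K')(X, L) = Mul(2, Pow(Add(Pow(L, 2), Pow(X, 2)), Rational(1, 2))) (Function('K')(X, L) = Mul(2, Pow(Add(Pow(X, 2), Pow(L, 2)), Rational(1, 2))) = Mul(2, Pow(Add(Pow(L, 2), Pow(X, 2)), Rational(1, 2))))
s = 70
Mul(Add(s, -55), Function('K')(-7, 8)) = Mul(Add(70, -55), Mul(2, Pow(Add(Pow(8, 2), Pow(-7, 2)), Rational(1, 2)))) = Mul(15, Mul(2, Pow(Add(64, 49), Rational(1, 2)))) = Mul(15, Mul(2, Pow(113, Rational(1, 2)))) = Mul(30, Pow(113, Rational(1, 2)))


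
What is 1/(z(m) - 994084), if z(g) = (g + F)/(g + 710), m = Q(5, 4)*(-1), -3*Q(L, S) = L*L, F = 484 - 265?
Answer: -2155/2142250338 ≈ -1.0060e-6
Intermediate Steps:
F = 219
Q(L, S) = -L²/3 (Q(L, S) = -L*L/3 = -L²/3)
m = 25/3 (m = -⅓*5²*(-1) = -⅓*25*(-1) = -25/3*(-1) = 25/3 ≈ 8.3333)
z(g) = (219 + g)/(710 + g) (z(g) = (g + 219)/(g + 710) = (219 + g)/(710 + g))
1/(z(m) - 994084) = 1/((219 + 25/3)/(710 + 25/3) - 994084) = 1/((682/3)/(2155/3) - 994084) = 1/((3/2155)*(682/3) - 994084) = 1/(682/2155 - 994084) = 1/(-2142250338/2155) = -2155/2142250338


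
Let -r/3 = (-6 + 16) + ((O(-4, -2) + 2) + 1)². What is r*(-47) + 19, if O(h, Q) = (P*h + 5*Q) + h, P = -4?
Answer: 4954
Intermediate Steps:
O(h, Q) = -3*h + 5*Q (O(h, Q) = (-4*h + 5*Q) + h = -3*h + 5*Q)
r = -105 (r = -3*((-6 + 16) + (((-3*(-4) + 5*(-2)) + 2) + 1)²) = -3*(10 + (((12 - 10) + 2) + 1)²) = -3*(10 + ((2 + 2) + 1)²) = -3*(10 + (4 + 1)²) = -3*(10 + 5²) = -3*(10 + 25) = -3*35 = -105)
r*(-47) + 19 = -105*(-47) + 19 = 4935 + 19 = 4954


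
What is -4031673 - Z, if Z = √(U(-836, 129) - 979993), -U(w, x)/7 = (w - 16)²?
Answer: -4031673 - I*√6061321 ≈ -4.0317e+6 - 2462.0*I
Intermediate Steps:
U(w, x) = -7*(-16 + w)² (U(w, x) = -7*(w - 16)² = -7*(-16 + w)²)
Z = I*√6061321 (Z = √(-7*(-16 - 836)² - 979993) = √(-7*(-852)² - 979993) = √(-7*725904 - 979993) = √(-5081328 - 979993) = √(-6061321) = I*√6061321 ≈ 2462.0*I)
-4031673 - Z = -4031673 - I*√6061321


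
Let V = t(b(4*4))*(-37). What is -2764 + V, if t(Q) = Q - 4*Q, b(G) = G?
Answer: -988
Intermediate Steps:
t(Q) = -3*Q
V = 1776 (V = -12*4*(-37) = -3*16*(-37) = -48*(-37) = 1776)
-2764 + V = -2764 + 1776 = -988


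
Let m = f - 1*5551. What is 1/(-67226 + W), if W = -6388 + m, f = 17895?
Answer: -1/61270 ≈ -1.6321e-5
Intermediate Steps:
m = 12344 (m = 17895 - 1*5551 = 17895 - 5551 = 12344)
W = 5956 (W = -6388 + 12344 = 5956)
1/(-67226 + W) = 1/(-67226 + 5956) = 1/(-61270) = -1/61270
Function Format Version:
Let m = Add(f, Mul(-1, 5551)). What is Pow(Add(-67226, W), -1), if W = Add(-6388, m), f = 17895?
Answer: Rational(-1, 61270) ≈ -1.6321e-5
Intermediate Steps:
m = 12344 (m = Add(17895, Mul(-1, 5551)) = Add(17895, -5551) = 12344)
W = 5956 (W = Add(-6388, 12344) = 5956)
Pow(Add(-67226, W), -1) = Pow(Add(-67226, 5956), -1) = Pow(-61270, -1) = Rational(-1, 61270)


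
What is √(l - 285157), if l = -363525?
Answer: I*√648682 ≈ 805.41*I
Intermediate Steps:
√(l - 285157) = √(-363525 - 285157) = √(-648682) = I*√648682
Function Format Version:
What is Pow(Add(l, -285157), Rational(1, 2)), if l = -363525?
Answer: Mul(I, Pow(648682, Rational(1, 2))) ≈ Mul(805.41, I)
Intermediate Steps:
Pow(Add(l, -285157), Rational(1, 2)) = Pow(Add(-363525, -285157), Rational(1, 2)) = Pow(-648682, Rational(1, 2)) = Mul(I, Pow(648682, Rational(1, 2)))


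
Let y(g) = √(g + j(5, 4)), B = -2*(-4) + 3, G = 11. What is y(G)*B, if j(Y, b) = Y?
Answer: 44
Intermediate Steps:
B = 11 (B = 8 + 3 = 11)
y(g) = √(5 + g) (y(g) = √(g + 5) = √(5 + g))
y(G)*B = √(5 + 11)*11 = √16*11 = 4*11 = 44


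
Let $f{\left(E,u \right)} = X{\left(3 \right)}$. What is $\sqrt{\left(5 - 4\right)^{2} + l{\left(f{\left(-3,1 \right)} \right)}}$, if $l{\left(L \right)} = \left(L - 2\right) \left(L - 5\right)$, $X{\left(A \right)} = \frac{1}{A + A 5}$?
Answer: $\frac{\sqrt{3439}}{18} \approx 3.2579$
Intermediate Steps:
$X{\left(A \right)} = \frac{1}{6 A}$ ($X{\left(A \right)} = \frac{1}{A + 5 A} = \frac{1}{6 A}$)
$f{\left(E,u \right)} = \frac{1}{18}$ ($f{\left(E,u \right)} = \frac{1}{6 \cdot 3} = \frac{1}{6} \cdot \frac{1}{3} = \frac{1}{18}$)
$l{\left(L \right)} = \left(-5 + L\right) \left(-2 + L\right)$ ($l{\left(L \right)} = \left(-2 + L\right) \left(-5 + L\right) = \left(-5 + L\right) \left(-2 + L\right)$)
$\sqrt{\left(5 - 4\right)^{2} + l{\left(f{\left(-3,1 \right)} \right)}} = \sqrt{\left(5 - 4\right)^{2} + \left(10 + \left(\frac{1}{18}\right)^{2} - \frac{7}{18}\right)} = \sqrt{1^{2} + \left(10 + \frac{1}{324} - \frac{7}{18}\right)} = \sqrt{1 + \frac{3115}{324}} = \sqrt{\frac{3439}{324}} = \frac{\sqrt{3439}}{18}$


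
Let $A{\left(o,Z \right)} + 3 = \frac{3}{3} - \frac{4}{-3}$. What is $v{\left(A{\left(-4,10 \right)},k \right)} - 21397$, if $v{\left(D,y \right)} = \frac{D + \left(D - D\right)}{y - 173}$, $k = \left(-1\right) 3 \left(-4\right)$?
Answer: $- \frac{10334749}{483} \approx -21397.0$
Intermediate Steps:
$A{\left(o,Z \right)} = - \frac{2}{3}$ ($A{\left(o,Z \right)} = -3 + \left(\frac{3}{3} - \frac{4}{-3}\right) = -3 + \left(3 \cdot \frac{1}{3} - - \frac{4}{3}\right) = -3 + \left(1 + \frac{4}{3}\right) = -3 + \frac{7}{3} = - \frac{2}{3}$)
$k = 12$ ($k = \left(-3\right) \left(-4\right) = 12$)
$v{\left(D,y \right)} = \frac{D}{-173 + y}$ ($v{\left(D,y \right)} = \frac{D + 0}{-173 + y} = \frac{D}{-173 + y}$)
$v{\left(A{\left(-4,10 \right)},k \right)} - 21397 = - \frac{2}{3 \left(-173 + 12\right)} - 21397 = - \frac{2}{3 \left(-161\right)} - 21397 = \left(- \frac{2}{3}\right) \left(- \frac{1}{161}\right) - 21397 = \frac{2}{483} - 21397 = - \frac{10334749}{483}$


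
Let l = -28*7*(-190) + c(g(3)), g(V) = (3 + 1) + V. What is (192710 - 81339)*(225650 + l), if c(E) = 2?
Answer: 29278544932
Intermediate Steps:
g(V) = 4 + V
l = 37242 (l = -28*7*(-190) + 2 = -196*(-190) + 2 = 37240 + 2 = 37242)
(192710 - 81339)*(225650 + l) = (192710 - 81339)*(225650 + 37242) = 111371*262892 = 29278544932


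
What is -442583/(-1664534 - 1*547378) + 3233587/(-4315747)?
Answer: -5242333633843/9546052578264 ≈ -0.54916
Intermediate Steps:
-442583/(-1664534 - 1*547378) + 3233587/(-4315747) = -442583/(-1664534 - 547378) + 3233587*(-1/4315747) = -442583/(-2211912) - 3233587/4315747 = -442583*(-1/2211912) - 3233587/4315747 = 442583/2211912 - 3233587/4315747 = -5242333633843/9546052578264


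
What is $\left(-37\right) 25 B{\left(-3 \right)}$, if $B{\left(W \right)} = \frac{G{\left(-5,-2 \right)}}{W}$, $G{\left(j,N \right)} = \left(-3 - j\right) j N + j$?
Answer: $4625$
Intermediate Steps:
$G{\left(j,N \right)} = j + N j \left(-3 - j\right)$ ($G{\left(j,N \right)} = j \left(-3 - j\right) N + j = N j \left(-3 - j\right) + j = j + N j \left(-3 - j\right)$)
$B{\left(W \right)} = \frac{15}{W}$ ($B{\left(W \right)} = \frac{\left(-5\right) \left(1 - -6 - \left(-2\right) \left(-5\right)\right)}{W} = \frac{\left(-5\right) \left(1 + 6 - 10\right)}{W} = \frac{\left(-5\right) \left(-3\right)}{W} = \frac{15}{W}$)
$\left(-37\right) 25 B{\left(-3 \right)} = \left(-37\right) 25 \frac{15}{-3} = - 925 \cdot 15 \left(- \frac{1}{3}\right) = \left(-925\right) \left(-5\right) = 4625$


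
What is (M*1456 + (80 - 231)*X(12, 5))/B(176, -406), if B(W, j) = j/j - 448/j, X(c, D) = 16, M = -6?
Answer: -323408/61 ≈ -5301.8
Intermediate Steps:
B(W, j) = 1 - 448/j
(M*1456 + (80 - 231)*X(12, 5))/B(176, -406) = (-6*1456 + (80 - 231)*16)/(((-448 - 406)/(-406))) = (-8736 - 151*16)/((-1/406*(-854))) = (-8736 - 2416)/(61/29) = -11152*29/61 = -323408/61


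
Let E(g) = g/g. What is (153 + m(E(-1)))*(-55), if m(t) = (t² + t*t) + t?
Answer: -8580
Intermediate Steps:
E(g) = 1
m(t) = t + 2*t² (m(t) = (t² + t²) + t = 2*t² + t = t + 2*t²)
(153 + m(E(-1)))*(-55) = (153 + 1*(1 + 2*1))*(-55) = (153 + 1*(1 + 2))*(-55) = (153 + 1*3)*(-55) = (153 + 3)*(-55) = 156*(-55) = -8580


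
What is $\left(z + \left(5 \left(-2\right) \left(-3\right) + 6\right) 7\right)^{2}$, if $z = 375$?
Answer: $393129$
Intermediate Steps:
$\left(z + \left(5 \left(-2\right) \left(-3\right) + 6\right) 7\right)^{2} = \left(375 + \left(5 \left(-2\right) \left(-3\right) + 6\right) 7\right)^{2} = \left(375 + \left(\left(-10\right) \left(-3\right) + 6\right) 7\right)^{2} = \left(375 + \left(30 + 6\right) 7\right)^{2} = \left(375 + 36 \cdot 7\right)^{2} = \left(375 + 252\right)^{2} = 627^{2} = 393129$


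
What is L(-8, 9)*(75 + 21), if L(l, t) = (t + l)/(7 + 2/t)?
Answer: 864/65 ≈ 13.292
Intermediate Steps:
L(l, t) = (l + t)/(7 + 2/t)
L(-8, 9)*(75 + 21) = (9*(-8 + 9)/(2 + 7*9))*(75 + 21) = (9*1/(2 + 63))*96 = (9*1/65)*96 = (9*(1/65)*1)*96 = (9/65)*96 = 864/65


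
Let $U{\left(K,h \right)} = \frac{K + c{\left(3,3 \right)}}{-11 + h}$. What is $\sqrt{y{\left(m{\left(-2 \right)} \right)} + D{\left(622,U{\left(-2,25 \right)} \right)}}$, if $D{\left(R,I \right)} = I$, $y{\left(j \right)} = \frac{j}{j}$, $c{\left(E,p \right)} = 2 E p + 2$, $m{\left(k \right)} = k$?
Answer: $\frac{4 \sqrt{7}}{7} \approx 1.5119$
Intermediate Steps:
$c{\left(E,p \right)} = 2 + 2 E p$ ($c{\left(E,p \right)} = 2 E p + 2 = 2 + 2 E p$)
$y{\left(j \right)} = 1$
$U{\left(K,h \right)} = \frac{20 + K}{-11 + h}$ ($U{\left(K,h \right)} = \frac{K + \left(2 + 2 \cdot 3 \cdot 3\right)}{-11 + h} = \frac{K + \left(2 + 18\right)}{-11 + h} = \frac{K + 20}{-11 + h} = \frac{20 + K}{-11 + h}$)
$\sqrt{y{\left(m{\left(-2 \right)} \right)} + D{\left(622,U{\left(-2,25 \right)} \right)}} = \sqrt{1 + \frac{20 - 2}{-11 + 25}} = \sqrt{1 + \frac{1}{14} \cdot 18} = \sqrt{1 + \frac{9}{7}} = \sqrt{\frac{16}{7}} = \frac{4 \sqrt{7}}{7}$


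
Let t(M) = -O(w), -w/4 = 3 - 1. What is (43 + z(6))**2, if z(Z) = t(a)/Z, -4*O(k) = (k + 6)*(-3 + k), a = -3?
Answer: 277729/144 ≈ 1928.7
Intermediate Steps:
w = -8 (w = -4*(3 - 1) = -4*2 = -8)
O(k) = -(-3 + k)*(6 + k)/4 (O(k) = -(k + 6)*(-3 + k)/4 = -(6 + k)*(-3 + k)/4 = -(-3 + k)*(6 + k)/4)
t(M) = 11/2 (t(M) = -(9/2 - 3/4*(-8) - 1/4*(-8)**2) = -(9/2 + 6 - 1/4*64) = -(9/2 + 6 - 16) = -1*(-11/2) = 11/2)
z(Z) = 11/(2*Z)
(43 + z(6))**2 = (43 + (11/2)/6)**2 = (43 + (11/2)*(1/6))**2 = (43 + 11/12)**2 = (527/12)**2 = 277729/144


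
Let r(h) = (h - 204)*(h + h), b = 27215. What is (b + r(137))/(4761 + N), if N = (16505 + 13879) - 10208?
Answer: 8857/24937 ≈ 0.35518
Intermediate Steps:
N = 20176 (N = 30384 - 10208 = 20176)
r(h) = 2*h*(-204 + h) (r(h) = (-204 + h)*(2*h) = 2*h*(-204 + h))
(b + r(137))/(4761 + N) = (27215 + 2*137*(-204 + 137))/(4761 + 20176) = (27215 + 2*137*(-67))/24937 = (27215 - 18358)*(1/24937) = 8857*(1/24937) = 8857/24937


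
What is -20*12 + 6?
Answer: -234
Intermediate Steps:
-20*12 + 6 = -240 + 6 = -234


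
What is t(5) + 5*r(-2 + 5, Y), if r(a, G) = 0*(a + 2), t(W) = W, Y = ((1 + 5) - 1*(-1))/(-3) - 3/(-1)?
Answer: 5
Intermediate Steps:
Y = ⅔ (Y = (6 + 1)*(-⅓) - 3*(-1) = 7*(-⅓) + 3 = -7/3 + 3 = ⅔ ≈ 0.66667)
r(a, G) = 0 (r(a, G) = 0*(2 + a) = 0)
t(5) + 5*r(-2 + 5, Y) = 5 + 5*0 = 5 + 0 = 5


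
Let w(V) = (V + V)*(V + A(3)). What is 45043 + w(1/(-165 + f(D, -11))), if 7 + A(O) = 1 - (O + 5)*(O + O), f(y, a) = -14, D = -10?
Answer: 1443242097/32041 ≈ 45044.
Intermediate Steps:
A(O) = -6 - 2*O*(5 + O) (A(O) = -7 + (1 - (O + 5)*(O + O)) = -7 + (1 - (5 + O)*2*O) = -7 + (1 - 2*O*(5 + O)) = -6 - 2*O*(5 + O))
w(V) = 2*V*(-54 + V) (w(V) = (V + V)*(V + (-6 - 10*3 - 2*3²)) = (2*V)*(V + (-6 - 30 - 2*9)) = (2*V)*(V + (-6 - 30 - 18)) = (2*V)*(V - 54) = (2*V)*(-54 + V) = 2*V*(-54 + V))
45043 + w(1/(-165 + f(D, -11))) = 45043 + 2*(-54 + 1/(-165 - 14))/(-165 - 14) = 45043 + 2*(-54 + 1/(-179))/(-179) = 45043 + 2*(-1/179)*(-54 - 1/179) = 45043 + 2*(-1/179)*(-9667/179) = 45043 + 19334/32041 = 1443242097/32041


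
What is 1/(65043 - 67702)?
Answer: -1/2659 ≈ -0.00037608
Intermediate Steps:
1/(65043 - 67702) = 1/(-2659) = -1/2659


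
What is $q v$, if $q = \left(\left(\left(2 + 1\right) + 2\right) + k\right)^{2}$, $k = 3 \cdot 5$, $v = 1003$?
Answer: $401200$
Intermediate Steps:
$k = 15$
$q = 400$ ($q = \left(\left(\left(2 + 1\right) + 2\right) + 15\right)^{2} = \left(\left(3 + 2\right) + 15\right)^{2} = \left(5 + 15\right)^{2} = 20^{2} = 400$)
$q v = 400 \cdot 1003 = 401200$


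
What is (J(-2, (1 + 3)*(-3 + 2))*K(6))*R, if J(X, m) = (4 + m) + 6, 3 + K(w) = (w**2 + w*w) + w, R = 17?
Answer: 7650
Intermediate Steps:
K(w) = -3 + w + 2*w**2 (K(w) = -3 + ((w**2 + w*w) + w) = -3 + ((w**2 + w**2) + w) = -3 + (2*w**2 + w) = -3 + (w + 2*w**2) = -3 + w + 2*w**2)
J(X, m) = 10 + m
(J(-2, (1 + 3)*(-3 + 2))*K(6))*R = ((10 + (1 + 3)*(-3 + 2))*(-3 + 6 + 2*6**2))*17 = ((10 + 4*(-1))*(-3 + 6 + 2*36))*17 = ((10 - 4)*(-3 + 6 + 72))*17 = (6*75)*17 = 450*17 = 7650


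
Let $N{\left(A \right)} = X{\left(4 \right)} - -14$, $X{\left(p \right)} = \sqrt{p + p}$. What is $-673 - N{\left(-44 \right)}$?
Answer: $-687 - 2 \sqrt{2} \approx -689.83$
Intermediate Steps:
$X{\left(p \right)} = \sqrt{2} \sqrt{p}$ ($X{\left(p \right)} = \sqrt{2 p} = \sqrt{2} \sqrt{p}$)
$N{\left(A \right)} = 14 + 2 \sqrt{2}$ ($N{\left(A \right)} = \sqrt{2} \sqrt{4} - -14 = \sqrt{2} \cdot 2 + 14 = 2 \sqrt{2} + 14 = 14 + 2 \sqrt{2}$)
$-673 - N{\left(-44 \right)} = -673 - \left(14 + 2 \sqrt{2}\right) = -687 - 2 \sqrt{2}$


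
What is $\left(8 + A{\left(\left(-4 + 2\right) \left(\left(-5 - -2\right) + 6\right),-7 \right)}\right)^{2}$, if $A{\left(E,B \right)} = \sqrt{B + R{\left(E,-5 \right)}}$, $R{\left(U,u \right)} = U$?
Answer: $\left(8 + i \sqrt{13}\right)^{2} \approx 51.0 + 57.689 i$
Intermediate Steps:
$A{\left(E,B \right)} = \sqrt{B + E}$
$\left(8 + A{\left(\left(-4 + 2\right) \left(\left(-5 - -2\right) + 6\right),-7 \right)}\right)^{2} = \left(8 + \sqrt{-7 + \left(-4 + 2\right) \left(\left(-5 - -2\right) + 6\right)}\right)^{2} = \left(8 + \sqrt{-7 - 2 \left(\left(-5 + 2\right) + 6\right)}\right)^{2} = \left(8 + \sqrt{-7 - 2 \left(-3 + 6\right)}\right)^{2} = \left(8 + \sqrt{-7 - 6}\right)^{2} = \left(8 + \sqrt{-13}\right)^{2} = \left(8 + i \sqrt{13}\right)^{2}$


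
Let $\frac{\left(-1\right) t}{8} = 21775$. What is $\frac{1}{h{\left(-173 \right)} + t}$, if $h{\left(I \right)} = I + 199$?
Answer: $- \frac{1}{174174} \approx -5.7414 \cdot 10^{-6}$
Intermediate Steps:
$t = -174200$ ($t = \left(-8\right) 21775 = -174200$)
$h{\left(I \right)} = 199 + I$
$\frac{1}{h{\left(-173 \right)} + t} = \frac{1}{\left(199 - 173\right) - 174200} = \frac{1}{26 - 174200} = \frac{1}{-174174} = - \frac{1}{174174}$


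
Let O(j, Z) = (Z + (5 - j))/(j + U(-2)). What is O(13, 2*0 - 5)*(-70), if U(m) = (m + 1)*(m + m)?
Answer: 910/17 ≈ 53.529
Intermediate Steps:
U(m) = 2*m*(1 + m) (U(m) = (1 + m)*(2*m) = 2*m*(1 + m))
O(j, Z) = (5 + Z - j)/(4 + j) (O(j, Z) = (Z + (5 - j))/(j + 2*(-2)*(1 - 2)) = (5 + Z - j)/(j + 2*(-2)*(-1)) = (5 + Z - j)/(j + 4) = (5 + Z - j)/(4 + j))
O(13, 2*0 - 5)*(-70) = ((5 + (2*0 - 5) - 1*13)/(4 + 13))*(-70) = ((5 + (0 - 5) - 13)/17)*(-70) = ((5 - 5 - 13)/17)*(-70) = ((1/17)*(-13))*(-70) = -13/17*(-70) = 910/17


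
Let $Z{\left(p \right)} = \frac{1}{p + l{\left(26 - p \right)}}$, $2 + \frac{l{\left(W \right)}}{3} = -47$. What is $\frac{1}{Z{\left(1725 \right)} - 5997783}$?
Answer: $- \frac{1578}{9464501573} \approx -1.6673 \cdot 10^{-7}$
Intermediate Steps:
$l{\left(W \right)} = -147$ ($l{\left(W \right)} = -6 + 3 \left(-47\right) = -6 - 141 = -147$)
$Z{\left(p \right)} = \frac{1}{-147 + p}$ ($Z{\left(p \right)} = \frac{1}{p - 147} = \frac{1}{-147 + p}$)
$\frac{1}{Z{\left(1725 \right)} - 5997783} = \frac{1}{\frac{1}{-147 + 1725} - 5997783} = \frac{1}{\frac{1}{1578} - 5997783} = \frac{1}{- \frac{9464501573}{1578}} = - \frac{1578}{9464501573}$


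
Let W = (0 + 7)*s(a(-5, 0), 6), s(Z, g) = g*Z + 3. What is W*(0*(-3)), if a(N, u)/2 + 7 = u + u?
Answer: 0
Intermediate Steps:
a(N, u) = -14 + 4*u (a(N, u) = -14 + 2*(u + u) = -14 + 2*(2*u) = -14 + 4*u)
s(Z, g) = 3 + Z*g (s(Z, g) = Z*g + 3 = 3 + Z*g)
W = -567 (W = (0 + 7)*(3 + (-14 + 4*0)*6) = 7*(3 + (-14 + 0)*6) = 7*(3 - 14*6) = 7*(3 - 84) = 7*(-81) = -567)
W*(0*(-3)) = -0*(-3) = -567*0 = 0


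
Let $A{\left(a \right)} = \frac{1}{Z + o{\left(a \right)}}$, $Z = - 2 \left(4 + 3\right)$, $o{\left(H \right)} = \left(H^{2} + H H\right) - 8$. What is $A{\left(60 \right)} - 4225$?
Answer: $- \frac{30327049}{7178} \approx -4225.0$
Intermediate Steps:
$o{\left(H \right)} = -8 + 2 H^{2}$ ($o{\left(H \right)} = \left(H^{2} + H^{2}\right) - 8 = 2 H^{2} - 8 = -8 + 2 H^{2}$)
$Z = -14$ ($Z = \left(-2\right) 7 = -14$)
$A{\left(a \right)} = \frac{1}{-22 + 2 a^{2}}$ ($A{\left(a \right)} = \frac{1}{-14 + \left(-8 + 2 a^{2}\right)} = \frac{1}{-22 + 2 a^{2}}$)
$A{\left(60 \right)} - 4225 = \frac{1}{2 \left(-11 + 60^{2}\right)} - 4225 = \frac{1}{2 \left(-11 + 3600\right)} - 4225 = \frac{1}{2 \cdot 3589} - 4225 = \frac{1}{2} \cdot \frac{1}{3589} - 4225 = \frac{1}{7178} - 4225 = - \frac{30327049}{7178}$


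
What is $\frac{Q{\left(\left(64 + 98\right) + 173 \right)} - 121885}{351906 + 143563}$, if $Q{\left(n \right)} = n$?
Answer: $- \frac{9350}{38113} \approx -0.24532$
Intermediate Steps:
$\frac{Q{\left(\left(64 + 98\right) + 173 \right)} - 121885}{351906 + 143563} = \frac{\left(\left(64 + 98\right) + 173\right) - 121885}{351906 + 143563} = \frac{\left(162 + 173\right) - 121885}{495469} = \left(335 - 121885\right) \frac{1}{495469} = \left(-121550\right) \frac{1}{495469} = - \frac{9350}{38113}$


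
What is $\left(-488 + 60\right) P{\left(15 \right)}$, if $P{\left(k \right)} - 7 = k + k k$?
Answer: $-105716$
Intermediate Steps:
$P{\left(k \right)} = 7 + k + k^{2}$ ($P{\left(k \right)} = 7 + \left(k + k k\right) = 7 + \left(k + k^{2}\right) = 7 + k + k^{2}$)
$\left(-488 + 60\right) P{\left(15 \right)} = \left(-488 + 60\right) \left(7 + 15 + 15^{2}\right) = - 428 \left(7 + 15 + 225\right) = \left(-428\right) 247 = -105716$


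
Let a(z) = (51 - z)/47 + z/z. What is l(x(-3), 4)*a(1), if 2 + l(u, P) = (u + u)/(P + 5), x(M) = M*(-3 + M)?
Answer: 194/47 ≈ 4.1277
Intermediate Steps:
a(z) = 98/47 - z/47 (a(z) = (51 - z)*(1/47) + 1 = (51/47 - z/47) + 1 = 98/47 - z/47)
l(u, P) = -2 + 2*u/(5 + P) (l(u, P) = -2 + (u + u)/(P + 5) = -2 + (2*u)/(5 + P) = -2 + 2*u/(5 + P))
l(x(-3), 4)*a(1) = (2*(-5 - 3*(-3 - 3) - 1*4)/(5 + 4))*(98/47 - 1/47*1) = (2*(-5 - 3*(-6) - 4)/9)*(98/47 - 1/47) = (2*(⅑)*(-5 + 18 - 4))*(97/47) = (2*(⅑)*9)*(97/47) = 2*(97/47) = 194/47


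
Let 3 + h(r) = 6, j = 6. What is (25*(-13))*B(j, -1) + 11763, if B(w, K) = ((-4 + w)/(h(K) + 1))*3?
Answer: 22551/2 ≈ 11276.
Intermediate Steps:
h(r) = 3 (h(r) = -3 + 6 = 3)
B(w, K) = -3 + 3*w/4 (B(w, K) = ((-4 + w)/(3 + 1))*3 = ((-4 + w)/4)*3 = ((-4 + w)*(1/4))*3 = (-1 + w/4)*3 = -3 + 3*w/4)
(25*(-13))*B(j, -1) + 11763 = (25*(-13))*(-3 + (3/4)*6) + 11763 = -325*(-3 + 9/2) + 11763 = -325*3/2 + 11763 = -975/2 + 11763 = 22551/2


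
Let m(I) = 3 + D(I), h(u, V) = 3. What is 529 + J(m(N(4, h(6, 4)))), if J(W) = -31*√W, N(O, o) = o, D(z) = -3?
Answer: 529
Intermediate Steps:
m(I) = 0 (m(I) = 3 - 3 = 0)
529 + J(m(N(4, h(6, 4)))) = 529 - 31*√0 = 529 - 31*0 = 529 + 0 = 529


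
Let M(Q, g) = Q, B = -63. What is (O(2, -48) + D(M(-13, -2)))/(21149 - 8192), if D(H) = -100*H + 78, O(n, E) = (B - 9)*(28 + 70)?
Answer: -5678/12957 ≈ -0.43822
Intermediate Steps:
O(n, E) = -7056 (O(n, E) = (-63 - 9)*(28 + 70) = -72*98 = -7056)
D(H) = 78 - 100*H
(O(2, -48) + D(M(-13, -2)))/(21149 - 8192) = (-7056 + (78 - 100*(-13)))/(21149 - 8192) = (-7056 + (78 + 1300))/12957 = (-7056 + 1378)*(1/12957) = -5678*1/12957 = -5678/12957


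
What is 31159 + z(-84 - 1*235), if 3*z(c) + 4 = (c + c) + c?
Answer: 92516/3 ≈ 30839.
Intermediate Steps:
z(c) = -4/3 + c (z(c) = -4/3 + ((c + c) + c)/3 = -4/3 + (2*c + c)/3 = -4/3 + (3*c)/3 = -4/3 + c)
31159 + z(-84 - 1*235) = 31159 + (-4/3 + (-84 - 1*235)) = 31159 + (-4/3 + (-84 - 235)) = 31159 + (-4/3 - 319) = 31159 - 961/3 = 92516/3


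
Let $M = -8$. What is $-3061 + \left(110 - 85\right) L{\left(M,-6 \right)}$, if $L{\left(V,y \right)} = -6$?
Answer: $-3211$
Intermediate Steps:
$-3061 + \left(110 - 85\right) L{\left(M,-6 \right)} = -3061 + \left(110 - 85\right) \left(-6\right) = -3061 + 25 \left(-6\right) = -3061 - 150 = -3211$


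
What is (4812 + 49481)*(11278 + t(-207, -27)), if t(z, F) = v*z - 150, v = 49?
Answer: 53478605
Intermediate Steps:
t(z, F) = -150 + 49*z (t(z, F) = 49*z - 150 = -150 + 49*z)
(4812 + 49481)*(11278 + t(-207, -27)) = (4812 + 49481)*(11278 + (-150 + 49*(-207))) = 54293*(11278 + (-150 - 10143)) = 54293*(11278 - 10293) = 54293*985 = 53478605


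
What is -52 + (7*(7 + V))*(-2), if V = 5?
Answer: -220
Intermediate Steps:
-52 + (7*(7 + V))*(-2) = -52 + (7*(7 + 5))*(-2) = -52 + (7*12)*(-2) = -52 + 84*(-2) = -52 - 168 = -220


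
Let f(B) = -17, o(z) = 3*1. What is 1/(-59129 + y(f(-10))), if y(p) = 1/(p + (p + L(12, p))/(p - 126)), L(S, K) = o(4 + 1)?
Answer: -2417/142914936 ≈ -1.6912e-5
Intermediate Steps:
o(z) = 3
L(S, K) = 3
y(p) = 1/(p + (3 + p)/(-126 + p)) (y(p) = 1/(p + (p + 3)/(p - 126)) = 1/(p + (3 + p)/(-126 + p)))
1/(-59129 + y(f(-10))) = 1/(-59129 + (-126 - 17)/(3 + (-17)**2 - 125*(-17))) = 1/(-59129 - 143/(3 + 289 + 2125)) = 1/(-59129 - 143/2417) = 1/(-142914936/2417) = -2417/142914936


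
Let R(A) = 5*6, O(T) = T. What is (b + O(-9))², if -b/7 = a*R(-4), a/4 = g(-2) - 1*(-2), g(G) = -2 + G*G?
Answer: 11350161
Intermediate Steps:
g(G) = -2 + G²
a = 16 (a = 4*((-2 + (-2)²) - 1*(-2)) = 4*((-2 + 4) + 2) = 4*(2 + 2) = 4*4 = 16)
R(A) = 30
b = -3360 (b = -112*30 = -7*480 = -3360)
(b + O(-9))² = (-3360 - 9)² = (-3369)² = 11350161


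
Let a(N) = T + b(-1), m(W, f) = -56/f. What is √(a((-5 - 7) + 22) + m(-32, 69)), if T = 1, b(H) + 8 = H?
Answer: 4*I*√2622/69 ≈ 2.9684*I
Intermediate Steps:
b(H) = -8 + H
a(N) = -8 (a(N) = 1 + (-8 - 1) = 1 - 9 = -8)
√(a((-5 - 7) + 22) + m(-32, 69)) = √(-8 - 56/69) = √(-608/69) = 4*I*√2622/69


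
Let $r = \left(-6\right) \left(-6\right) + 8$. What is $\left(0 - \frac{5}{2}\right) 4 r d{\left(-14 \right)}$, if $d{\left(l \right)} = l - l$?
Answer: $0$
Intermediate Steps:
$d{\left(l \right)} = 0$
$r = 44$ ($r = 36 + 8 = 44$)
$\left(0 - \frac{5}{2}\right) 4 r d{\left(-14 \right)} = \left(0 - \frac{5}{2}\right) 4 \cdot 44 \cdot 0 = \left(- \frac{5}{2}\right) 4 \cdot 44 \cdot 0 = \left(-10\right) 44 \cdot 0 = \left(-440\right) 0 = 0$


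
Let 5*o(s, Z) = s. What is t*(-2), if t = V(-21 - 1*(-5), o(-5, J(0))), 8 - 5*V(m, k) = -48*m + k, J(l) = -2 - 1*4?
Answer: 1518/5 ≈ 303.60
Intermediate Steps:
J(l) = -6 (J(l) = -2 - 4 = -6)
o(s, Z) = s/5
V(m, k) = 8/5 - k/5 + 48*m/5 (V(m, k) = 8/5 - (-48*m + k)/5 = 8/5 - (k - 48*m)/5 = 8/5 + (-k/5 + 48*m/5) = 8/5 - k/5 + 48*m/5)
t = -759/5 (t = 8/5 - (-5)/25 + 48*(-21 - 1*(-5))/5 = 8/5 - 1/5*(-1) + 48*(-21 + 5)/5 = 8/5 + 1/5 + (48/5)*(-16) = 8/5 + 1/5 - 768/5 = -759/5 ≈ -151.80)
t*(-2) = -759/5*(-2) = 1518/5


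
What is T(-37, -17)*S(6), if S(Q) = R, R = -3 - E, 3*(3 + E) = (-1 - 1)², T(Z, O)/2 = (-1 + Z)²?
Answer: -11552/3 ≈ -3850.7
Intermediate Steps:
T(Z, O) = 2*(-1 + Z)²
E = -5/3 (E = -3 + (-1 - 1)²/3 = -3 + (⅓)*(-2)² = -3 + (⅓)*4 = -3 + 4/3 = -5/3 ≈ -1.6667)
R = -4/3 (R = -3 - 1*(-5/3) = -3 + 5/3 = -4/3 ≈ -1.3333)
S(Q) = -4/3
T(-37, -17)*S(6) = (2*(-1 - 37)²)*(-4/3) = (2*(-38)²)*(-4/3) = (2*1444)*(-4/3) = 2888*(-4/3) = -11552/3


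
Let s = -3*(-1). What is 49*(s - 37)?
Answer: -1666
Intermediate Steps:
s = 3
49*(s - 37) = 49*(3 - 37) = 49*(-34) = -1666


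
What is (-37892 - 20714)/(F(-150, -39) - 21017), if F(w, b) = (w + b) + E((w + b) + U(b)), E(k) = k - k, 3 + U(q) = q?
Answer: 29303/10603 ≈ 2.7637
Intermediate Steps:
U(q) = -3 + q
E(k) = 0
F(w, b) = b + w (F(w, b) = (w + b) + 0 = (b + w) + 0 = b + w)
(-37892 - 20714)/(F(-150, -39) - 21017) = (-37892 - 20714)/((-39 - 150) - 21017) = -58606/(-189 - 21017) = -58606/(-21206) = -58606*(-1/21206) = 29303/10603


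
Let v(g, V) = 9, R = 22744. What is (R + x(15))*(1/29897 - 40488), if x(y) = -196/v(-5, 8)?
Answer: -247541060807500/269073 ≈ -9.1998e+8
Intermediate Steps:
x(y) = -196/9
(R + x(15))*(1/29897 - 40488) = (22744 - 196/9)*(1/29897 - 40488) = 204500*(1/29897 - 40488)/9 = (204500/9)*(-1210469735/29897) = -247541060807500/269073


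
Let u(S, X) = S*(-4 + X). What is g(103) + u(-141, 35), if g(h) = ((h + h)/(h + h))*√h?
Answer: -4371 + √103 ≈ -4360.9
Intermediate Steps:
g(h) = √h (g(h) = ((2*h)/((2*h)))*√h = ((2*h)*(1/(2*h)))*√h = 1*√h = √h)
g(103) + u(-141, 35) = √103 - 141*(-4 + 35) = √103 - 141*31 = √103 - 4371 = -4371 + √103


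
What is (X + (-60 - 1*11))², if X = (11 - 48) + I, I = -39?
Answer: 21609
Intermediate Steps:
X = -76 (X = (11 - 48) - 39 = -37 - 39 = -76)
(X + (-60 - 1*11))² = (-76 + (-60 - 1*11))² = (-76 + (-60 - 11))² = (-76 - 71)² = (-147)² = 21609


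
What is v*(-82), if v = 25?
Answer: -2050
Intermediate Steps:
v*(-82) = 25*(-82) = -2050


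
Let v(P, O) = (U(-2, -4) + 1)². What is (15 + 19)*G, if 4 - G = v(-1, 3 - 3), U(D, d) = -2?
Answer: 102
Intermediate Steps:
v(P, O) = 1 (v(P, O) = (-2 + 1)² = (-1)² = 1)
G = 3 (G = 4 - 1*1 = 4 - 1 = 3)
(15 + 19)*G = (15 + 19)*3 = 34*3 = 102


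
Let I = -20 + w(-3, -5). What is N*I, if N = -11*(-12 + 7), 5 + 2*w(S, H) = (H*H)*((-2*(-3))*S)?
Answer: -27225/2 ≈ -13613.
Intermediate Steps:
w(S, H) = -5/2 + 3*S*H² (w(S, H) = -5/2 + ((H*H)*((-2*(-3))*S))/2 = -5/2 + (H²*(6*S))/2 = -5/2 + (6*S*H²)/2 = -5/2 + 3*S*H²)
I = -495/2 (I = -20 + (-5/2 + 3*(-3)*(-5)²) = -20 + (-5/2 + 3*(-3)*25) = -20 + (-5/2 - 225) = -20 - 455/2 = -495/2 ≈ -247.50)
N = 55 (N = -11*(-5) = 55)
N*I = 55*(-495/2) = -27225/2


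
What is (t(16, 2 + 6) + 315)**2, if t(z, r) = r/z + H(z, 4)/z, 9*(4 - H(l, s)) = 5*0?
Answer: 1595169/16 ≈ 99698.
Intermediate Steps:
H(l, s) = 4 (H(l, s) = 4 - 5*0/9 = 4 - 1/9*0 = 4 + 0 = 4)
t(z, r) = 4/z + r/z (t(z, r) = r/z + 4/z = 4/z + r/z)
(t(16, 2 + 6) + 315)**2 = ((4 + (2 + 6))/16 + 315)**2 = ((4 + 8)/16 + 315)**2 = ((1/16)*12 + 315)**2 = (3/4 + 315)**2 = (1263/4)**2 = 1595169/16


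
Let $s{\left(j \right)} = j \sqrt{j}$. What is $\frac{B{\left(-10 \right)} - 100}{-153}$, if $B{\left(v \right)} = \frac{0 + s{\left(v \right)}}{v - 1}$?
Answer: $\frac{100}{153} - \frac{10 i \sqrt{10}}{1683} \approx 0.65359 - 0.01879 i$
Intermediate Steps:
$s{\left(j \right)} = j^{\frac{3}{2}}$
$B{\left(v \right)} = \frac{v^{\frac{3}{2}}}{-1 + v}$ ($B{\left(v \right)} = \frac{0 + v^{\frac{3}{2}}}{v - 1} = \frac{v^{\frac{3}{2}}}{-1 + v}$)
$\frac{B{\left(-10 \right)} - 100}{-153} = \frac{\frac{\left(-10\right)^{\frac{3}{2}}}{-1 - 10} - 100}{-153} = - \frac{\frac{\left(-10\right) i \sqrt{10}}{-11} - 100}{153} = - \frac{- 10 i \sqrt{10} \left(- \frac{1}{11}\right) - 100}{153} = - \frac{\frac{10 i \sqrt{10}}{11} - 100}{153} = - \frac{-100 + \frac{10 i \sqrt{10}}{11}}{153} = \frac{100}{153} - \frac{10 i \sqrt{10}}{1683}$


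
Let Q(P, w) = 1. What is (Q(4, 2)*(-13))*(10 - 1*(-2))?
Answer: -156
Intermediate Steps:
(Q(4, 2)*(-13))*(10 - 1*(-2)) = (1*(-13))*(10 - 1*(-2)) = -13*(10 + 2) = -13*12 = -156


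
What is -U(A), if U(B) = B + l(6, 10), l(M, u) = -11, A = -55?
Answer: 66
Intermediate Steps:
U(B) = -11 + B (U(B) = B - 11 = -11 + B)
-U(A) = -(-11 - 55) = -1*(-66) = 66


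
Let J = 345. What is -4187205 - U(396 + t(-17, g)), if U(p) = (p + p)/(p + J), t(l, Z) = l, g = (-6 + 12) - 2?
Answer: -1515768589/362 ≈ -4.1872e+6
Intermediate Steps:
g = 4 (g = 6 - 2 = 4)
U(p) = 2*p/(345 + p) (U(p) = (p + p)/(p + 345) = (2*p)/(345 + p) = 2*p/(345 + p))
-4187205 - U(396 + t(-17, g)) = -4187205 - 2*(396 - 17)/(345 + (396 - 17)) = -4187205 - 2*379/(345 + 379) = -4187205 - 2*379/724 = -4187205 - 1*379/362 = -4187205 - 379/362 = -1515768589/362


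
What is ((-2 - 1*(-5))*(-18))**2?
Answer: 2916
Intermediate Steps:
((-2 - 1*(-5))*(-18))**2 = ((-2 + 5)*(-18))**2 = (3*(-18))**2 = (-54)**2 = 2916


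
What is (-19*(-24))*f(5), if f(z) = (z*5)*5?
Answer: 57000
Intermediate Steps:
f(z) = 25*z (f(z) = (5*z)*5 = 25*z)
(-19*(-24))*f(5) = (-19*(-24))*(25*5) = 456*125 = 57000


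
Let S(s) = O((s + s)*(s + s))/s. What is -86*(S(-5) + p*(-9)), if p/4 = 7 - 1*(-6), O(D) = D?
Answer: 41968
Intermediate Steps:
S(s) = 4*s (S(s) = ((s + s)*(s + s))/s = ((2*s)*(2*s))/s = (4*s²)/s = 4*s)
p = 52 (p = 4*(7 - 1*(-6)) = 4*(7 + 6) = 4*13 = 52)
-86*(S(-5) + p*(-9)) = -86*(4*(-5) + 52*(-9)) = -86*(-20 - 468) = -86*(-488) = 41968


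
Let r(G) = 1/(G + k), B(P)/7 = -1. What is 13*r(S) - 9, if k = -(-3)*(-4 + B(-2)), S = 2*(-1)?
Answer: -328/35 ≈ -9.3714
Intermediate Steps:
S = -2
B(P) = -7 (B(P) = 7*(-1) = -7)
k = -33 (k = -(-3)*(-4 - 7) = -(-3)*(-11) = -1*33 = -33)
r(G) = 1/(-33 + G) (r(G) = 1/(G - 33) = 1/(-33 + G))
13*r(S) - 9 = 13/(-33 - 2) - 9 = 13/(-35) - 9 = 13*(-1/35) - 9 = -13/35 - 9 = -328/35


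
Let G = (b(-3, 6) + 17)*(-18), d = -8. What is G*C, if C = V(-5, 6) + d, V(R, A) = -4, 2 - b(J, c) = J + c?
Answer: 3456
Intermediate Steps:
b(J, c) = 2 - J - c (b(J, c) = 2 - (J + c) = 2 + (-J - c) = 2 - J - c)
G = -288 (G = ((2 - 1*(-3) - 1*6) + 17)*(-18) = ((2 + 3 - 6) + 17)*(-18) = (-1 + 17)*(-18) = 16*(-18) = -288)
C = -12 (C = -4 - 8 = -12)
G*C = -288*(-12) = 3456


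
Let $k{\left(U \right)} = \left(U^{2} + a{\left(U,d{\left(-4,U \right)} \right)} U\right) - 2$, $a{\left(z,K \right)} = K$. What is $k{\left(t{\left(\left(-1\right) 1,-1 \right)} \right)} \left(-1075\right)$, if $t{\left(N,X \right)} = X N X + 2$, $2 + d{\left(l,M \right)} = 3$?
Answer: $0$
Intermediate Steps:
$d{\left(l,M \right)} = 1$ ($d{\left(l,M \right)} = -2 + 3 = 1$)
$t{\left(N,X \right)} = 2 + N X^{2}$ ($t{\left(N,X \right)} = N X X + 2 = N X^{2} + 2 = 2 + N X^{2}$)
$k{\left(U \right)} = -2 + U + U^{2}$ ($k{\left(U \right)} = \left(U^{2} + 1 U\right) - 2 = \left(U^{2} + U\right) - 2 = \left(U + U^{2}\right) - 2 = -2 + U + U^{2}$)
$k{\left(t{\left(\left(-1\right) 1,-1 \right)} \right)} \left(-1075\right) = \left(-2 + \left(2 + \left(-1\right) 1 \left(-1\right)^{2}\right) + \left(2 + \left(-1\right) 1 \left(-1\right)^{2}\right)^{2}\right) \left(-1075\right) = \left(-2 + \left(2 - 1\right) + \left(2 - 1\right)^{2}\right) \left(-1075\right) = \left(-2 + 1 + 1^{2}\right) \left(-1075\right) = \left(-2 + 1 + 1\right) \left(-1075\right) = 0 \left(-1075\right) = 0$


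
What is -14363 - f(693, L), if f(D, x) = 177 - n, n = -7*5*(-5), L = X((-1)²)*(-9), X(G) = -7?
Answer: -14365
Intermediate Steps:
L = 63 (L = -7*(-9) = 63)
n = 175 (n = -35*(-5) = 175)
f(D, x) = 2 (f(D, x) = 177 - 1*175 = 177 - 175 = 2)
-14363 - f(693, L) = -14363 - 1*2 = -14363 - 2 = -14365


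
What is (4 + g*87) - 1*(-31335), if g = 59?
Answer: 36472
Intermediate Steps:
(4 + g*87) - 1*(-31335) = (4 + 59*87) - 1*(-31335) = (4 + 5133) + 31335 = 5137 + 31335 = 36472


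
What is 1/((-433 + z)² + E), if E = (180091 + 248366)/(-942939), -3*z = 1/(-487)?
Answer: 223635899691/41929037021559191 ≈ 5.3337e-6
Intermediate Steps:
z = 1/1461 (z = -⅓/(-487) = -⅓*(-1/487) = 1/1461 ≈ 0.00068446)
E = -142819/314313 (E = 428457*(-1/942939) = -142819/314313 ≈ -0.45438)
1/((-433 + z)² + E) = 1/((-433 + 1/1461)² - 142819/314313) = 1/((-632612/1461)² - 142819/314313) = 1/(400197942544/2134521 - 142819/314313) = 1/(41929037021559191/223635899691) = 223635899691/41929037021559191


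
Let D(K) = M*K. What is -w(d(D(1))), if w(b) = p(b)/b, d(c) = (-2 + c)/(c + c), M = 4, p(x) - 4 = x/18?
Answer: -289/18 ≈ -16.056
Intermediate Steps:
p(x) = 4 + x/18
D(K) = 4*K
d(c) = (-2 + c)/(2*c) (d(c) = (-2 + c)/((2*c)) = (-2 + c)*(1/(2*c)) = (-2 + c)/(2*c))
w(b) = (4 + b/18)/b
-w(d(D(1))) = -(72 + (-2 + 4*1)/(2*((4*1))))/(18*((-2 + 4*1)/(2*((4*1))))) = -(72 + (1/2)*(-2 + 4)/4)/(18*((1/2)*(-2 + 4)/4)) = -(72 + (1/2)*(1/4)*2)/(18*((1/2)*(1/4)*2)) = -(72 + 1/4)/(18*1/4) = -4*289/(18*4) = -1*289/18 = -289/18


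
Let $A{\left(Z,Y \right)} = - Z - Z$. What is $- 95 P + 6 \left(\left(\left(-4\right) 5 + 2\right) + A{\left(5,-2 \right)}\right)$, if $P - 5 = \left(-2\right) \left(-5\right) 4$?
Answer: $-4443$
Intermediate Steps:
$A{\left(Z,Y \right)} = - 2 Z$
$P = 45$ ($P = 5 + \left(-2\right) \left(-5\right) 4 = 5 + 10 \cdot 4 = 5 + 40 = 45$)
$- 95 P + 6 \left(\left(\left(-4\right) 5 + 2\right) + A{\left(5,-2 \right)}\right) = \left(-95\right) 45 + 6 \left(\left(\left(-4\right) 5 + 2\right) - 10\right) = -4275 + 6 \left(\left(-20 + 2\right) - 10\right) = -4275 + 6 \left(-18 - 10\right) = -4275 + 6 \left(-28\right) = -4275 - 168 = -4443$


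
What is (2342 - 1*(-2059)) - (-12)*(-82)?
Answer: 3417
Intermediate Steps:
(2342 - 1*(-2059)) - (-12)*(-82) = (2342 + 2059) - 1*984 = 4401 - 984 = 3417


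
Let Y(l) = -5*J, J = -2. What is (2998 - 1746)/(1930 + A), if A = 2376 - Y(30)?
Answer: 313/1074 ≈ 0.29143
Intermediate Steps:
Y(l) = 10 (Y(l) = -5*(-2) = 10)
A = 2366 (A = 2376 - 1*10 = 2376 - 10 = 2366)
(2998 - 1746)/(1930 + A) = (2998 - 1746)/(1930 + 2366) = 1252/4296 = 1252*(1/4296) = 313/1074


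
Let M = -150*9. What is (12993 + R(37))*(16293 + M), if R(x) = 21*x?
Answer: 205765110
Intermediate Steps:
M = -1350 (M = -50*27 = -1350)
(12993 + R(37))*(16293 + M) = (12993 + 21*37)*(16293 - 1350) = (12993 + 777)*14943 = 13770*14943 = 205765110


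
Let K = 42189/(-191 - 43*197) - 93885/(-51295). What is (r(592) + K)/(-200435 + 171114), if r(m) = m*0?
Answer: 270170577/2605565452018 ≈ 0.00010369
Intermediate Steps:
K = -270170577/88863458 (K = 42189/(-191 - 8471) - 93885*(-1/51295) = 42189/(-8662) + 18777/10259 = 42189*(-1/8662) + 18777/10259 = -42189/8662 + 18777/10259 = -270170577/88863458 ≈ -3.0403)
r(m) = 0
(r(592) + K)/(-200435 + 171114) = (0 - 270170577/88863458)/(-200435 + 171114) = -270170577/88863458/(-29321) = -270170577/88863458*(-1/29321) = 270170577/2605565452018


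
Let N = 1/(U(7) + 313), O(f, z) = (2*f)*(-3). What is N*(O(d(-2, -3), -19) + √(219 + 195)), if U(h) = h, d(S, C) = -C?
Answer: -9/160 + 3*√46/320 ≈ 0.0073343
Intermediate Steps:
O(f, z) = -6*f
N = 1/320 (N = 1/(7 + 313) = 1/320 ≈ 0.0031250)
N*(O(d(-2, -3), -19) + √(219 + 195)) = (-(-6)*(-3) + √(219 + 195))/320 = (-6*3 + √414)/320 = (-18 + 3*√46)/320 = -9/160 + 3*√46/320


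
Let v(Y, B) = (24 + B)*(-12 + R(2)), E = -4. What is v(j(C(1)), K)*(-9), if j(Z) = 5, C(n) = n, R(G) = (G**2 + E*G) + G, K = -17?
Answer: 882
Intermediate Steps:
R(G) = G**2 - 3*G (R(G) = (G**2 - 4*G) + G = G**2 - 3*G)
v(Y, B) = -336 - 14*B (v(Y, B) = (24 + B)*(-12 + 2*(-3 + 2)) = (24 + B)*(-12 + 2*(-1)) = (24 + B)*(-12 - 2) = (24 + B)*(-14) = -336 - 14*B)
v(j(C(1)), K)*(-9) = (-336 - 14*(-17))*(-9) = (-336 + 238)*(-9) = -98*(-9) = 882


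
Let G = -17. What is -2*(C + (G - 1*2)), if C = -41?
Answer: 120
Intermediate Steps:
-2*(C + (G - 1*2)) = -2*(-41 + (-17 - 1*2)) = -2*(-41 + (-17 - 2)) = -2*(-41 - 19) = -2*(-60) = 120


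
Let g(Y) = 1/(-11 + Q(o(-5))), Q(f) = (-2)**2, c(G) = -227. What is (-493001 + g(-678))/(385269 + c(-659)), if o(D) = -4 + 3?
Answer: -1725504/1347647 ≈ -1.2804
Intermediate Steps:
o(D) = -1
Q(f) = 4
g(Y) = -1/7 (g(Y) = 1/(-11 + 4) = 1/(-7) = -1/7)
(-493001 + g(-678))/(385269 + c(-659)) = (-493001 - 1/7)/(385269 - 227) = -3451008/7/385042 = -3451008/7*1/385042 = -1725504/1347647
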